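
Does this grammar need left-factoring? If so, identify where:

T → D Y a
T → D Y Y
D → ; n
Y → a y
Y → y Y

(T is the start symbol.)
Left-factoring is needed when two productions for the same non-terminal
share a common prefix on the right-hand side.

Productions for T:
  T → D Y a
  T → D Y Y
Productions for Y:
  Y → a y
  Y → y Y

Found common prefix 'D Y' in productions for T

Answer: Yes, T has productions with common prefix 'D Y'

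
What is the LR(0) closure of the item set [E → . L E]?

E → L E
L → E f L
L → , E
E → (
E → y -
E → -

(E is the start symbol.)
Start with: [E → . L E]
  [E → . L E] has the dot before L: add [L → . E f L], [L → . , E]
  [L → . E f L] has the dot before E: add [E → . (], [E → . y -], [E → . -]
No further items can be added.

CLOSURE = { [E → . (], [E → . -], [E → . L E], [E → . y -], [L → . , E], [L → . E f L] }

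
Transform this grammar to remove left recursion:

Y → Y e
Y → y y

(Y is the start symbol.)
Y → y y Y'
Y' → e Y'
Y' → ε

Y is directly left-recursive. The standard transformation for
  A → A α₁ | ... | A α_m | β₁ | ... | β_n
is
  A  → β₁ A' | ... | β_n A'
  A' → α₁ A' | ... | α_m A' | ε

Y → y y becomes Y → y y Y'
Y → Y e becomes Y' → e Y'
Add Y' → ε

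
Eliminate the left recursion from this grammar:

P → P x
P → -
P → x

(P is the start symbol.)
P is directly left-recursive. The standard transformation for
  A → A α₁ | ... | A α_m | β₁ | ... | β_n
is
  A  → β₁ A' | ... | β_n A'
  A' → α₁ A' | ... | α_m A' | ε

P → - becomes P → - P'
P → x becomes P → x P'
P → P x becomes P' → x P'
Add P' → ε

Resulting grammar:
P → - P'
P → x P'
P' → x P'
P' → ε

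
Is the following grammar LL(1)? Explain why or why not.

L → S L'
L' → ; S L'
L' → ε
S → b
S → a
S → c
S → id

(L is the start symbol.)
Yes, the grammar is LL(1).

A grammar is LL(1) if for each non-terminal N with multiple productions, the predict sets of those productions are pairwise disjoint, where PREDICT(N → α) = (FIRST(α) \ {ε}) ∪ (FOLLOW(N) if α ⇒* ε).

Relevant sets:
  FOLLOW(L') = { $ }

For L':
  PREDICT(L' → ';' S L') = { ';' }
  PREDICT(L' → ε) = { $ }
For S:
  PREDICT(S → b) = { 'b' }
  PREDICT(S → a) = { 'a' }
  PREDICT(S → c) = { 'c' }
  PREDICT(S → id) = { 'id' }
L has a single production, so nothing to check there.

All predict sets are disjoint. The grammar IS LL(1).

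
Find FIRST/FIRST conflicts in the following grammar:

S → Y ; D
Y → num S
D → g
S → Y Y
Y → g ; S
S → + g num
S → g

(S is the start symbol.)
Yes. S → Y ';' D / S → Y Y on { 'g', 'num' }; S → Y ';' D / S → g on { 'g' }; S → Y Y / S → g on { 'g' }

FIRST sets of the non-terminals at (or reachable through a nullable prefix from) the front of some alternative:
  FIRST(Y) = { 'g', 'num' }

Productions for S:
  S → Y ; D: FIRST = { 'g', 'num' }
  S → Y Y: FIRST = { 'g', 'num' }
  S → + g num: FIRST = { '+' }
  S → g: FIRST = { 'g' }
Productions for Y:
  Y → num S: FIRST = { 'num' }
  Y → g ; S: FIRST = { 'g' }
D has only one production, so no FIRST/FIRST conflict is possible there.

Conflict for S: S → Y ; D and S → Y Y
  Overlap: { 'g', 'num' }
Conflict for S: S → Y ; D and S → g
  Overlap: { 'g' }
Conflict for S: S → Y Y and S → g
  Overlap: { 'g' }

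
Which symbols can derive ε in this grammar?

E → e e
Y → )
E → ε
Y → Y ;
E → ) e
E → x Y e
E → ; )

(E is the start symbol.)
A non-terminal is nullable if it can derive ε (the empty string): either it has an ε-production, or it has a production whose right-hand side consists entirely of nullable non-terminals.

ε-productions: E → ε
So E is immediately nullable.
No further non-terminal can be added: every production for the remaining non-terminals contains a terminal or a non-nullable non-terminal.
Nullable = { 'E' }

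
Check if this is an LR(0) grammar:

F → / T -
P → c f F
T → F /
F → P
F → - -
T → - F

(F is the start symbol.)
No. Shift-reduce conflict between [F → - - .] and [F → - . -]

A grammar is LR(0) if no state in the canonical LR(0) collection has:
  - both a shift item (dot before a terminal) and a complete item (shift-reduce conflict), or
  - two or more complete items (reduce-reduce conflict; the accept item [F' → F .] counts as a complete item here).

Augment with F' → F and build the canonical LR(0) collection (I0 = CLOSURE({[F' → . F]}), then GOTO on every symbol after a dot until no new states appear). It has 16 states:
  I0: { [F → . - -], [F → . / T -], [F → . P], [F' → . F], [P → . c f F] }  — shift
  I1: { [F → - . -] }  — shift
  I2: { [F → . - -], [F → . / T -], [F → . P], [F → / . T -], [P → . c f F], [T → . - F], [T → . F /] }  — shift
  I3: { [F' → F .] }  — accept
  I4: { [F → P .] }  — reduce
  I5: { [P → c . f F] }  — shift
  I6: { [F → . - -], [F → . / T -], [F → . P], [P → . c f F], [P → c f . F] }  — shift
  I7: { [P → c f F .] }  — reduce
  I8: { [F → - . -], [F → . - -], [F → . / T -], [F → . P], [P → . c f F], [T → - . F] }  — shift
  I9: { [T → F . /] }  — shift
  I10: { [F → / T . -] }  — shift
  I11: { [F → / T - .] }  — reduce
  I12: { [T → F / .] }  — reduce
  I13: { [F → - - .], [F → - . -] }  — shift, reduce
  I14: { [T → - F .] }  — reduce
  I15: { [F → - - .] }  — reduce

Conflict in state I13:
  Shift-reduce conflict between [F → - - .] and [F → - . -]
So the grammar is NOT LR(0).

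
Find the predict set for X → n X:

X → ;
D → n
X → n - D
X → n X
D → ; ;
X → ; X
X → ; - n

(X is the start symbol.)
{ 'n' }

PREDICT(X → n X) = (FIRST(RHS) \ {ε}) ∪ (FOLLOW(X) if ε ∈ FIRST(RHS), i.e. RHS ⇒* ε)
FIRST(n X) = { 'n' }
ε ∉ FIRST(n X), so FOLLOW(X) is not added.
PREDICT(X → n X) = { 'n' }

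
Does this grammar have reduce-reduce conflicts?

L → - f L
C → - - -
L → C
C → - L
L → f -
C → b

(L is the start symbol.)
Augment with L' → L and build the canonical LR(0) collection (I0 = CLOSURE({[L' → . L]}), then GOTO on every symbol after a dot until no new states appear). It has 13 states:
  I0: { [C → . - - -], [C → . - L], [C → . b], [L → . - f L], [L → . C], [L → . f -], [L' → . L] }  — shift
  I1: { [C → - . - -], [C → - . L], [C → . - - -], [C → . - L], [C → . b], [L → - . f L], [L → . - f L], [L → . C], [L → . f -] }  — shift
  I2: { [L → C .] }  — reduce
  I3: { [L' → L .] }  — accept
  I4: { [C → b .] }  — reduce
  I5: { [L → f . -] }  — shift
  I6: { [L → f - .] }  — reduce
  I7: { [C → - - . -], [C → - . - -], [C → - . L], [C → . - - -], [C → . - L], [C → . b], [L → - . f L], [L → . - f L], [L → . C], [L → . f -] }  — shift
  I8: { [C → - L .] }  — reduce
  I9: { [C → . - - -], [C → . - L], [C → . b], [L → - f . L], [L → . - f L], [L → . C], [L → . f -], [L → f . -] }  — shift
  I10: { [C → - . - -], [C → - . L], [C → . - - -], [C → . - L], [C → . b], [L → - . f L], [L → . - f L], [L → . C], [L → . f -], [L → f - .] }  — shift, reduce
  I11: { [L → - f L .] }  — reduce
  I12: { [C → - - - .], [C → - - . -], [C → - . - -], [C → - . L], [C → . - - -], [C → . - L], [C → . b], [L → - . f L], [L → . - f L], [L → . C], [L → . f -] }  — shift, reduce

No state contains more than one complete item.

Answer: No reduce-reduce conflicts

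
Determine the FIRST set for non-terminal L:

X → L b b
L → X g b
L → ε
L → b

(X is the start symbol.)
{ 'b', ε }

To compute FIRST(L), examine every production with L on the left-hand side, reading each right-hand side left to right until a non-nullable symbol is reached.

FIRST sets of the other non-terminals involved (by the same procedure, iterated to a fixed point):
  FIRST(X) = { 'b' }

From L → X g b:
  - X is a non-terminal: add FIRST(X) \ {ε} = { 'b' }
    X is not nullable, so stop
From L → ε:
  - ε-production, so ε ∈ FIRST(L)
From L → b:
  - b is a terminal: add 'b' and stop

Collecting: FIRST(L) = { 'b', ε }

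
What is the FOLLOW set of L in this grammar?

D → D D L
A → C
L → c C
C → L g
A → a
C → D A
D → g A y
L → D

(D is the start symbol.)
To compute FOLLOW(L), find every occurrence of L on a right-hand side N → α L β: add FIRST(β) \ {ε}, and if β is empty or nullable also add FOLLOW(N). Iterate to a fixed point.

In D → D D L: L is at the end, add FOLLOW(D)
In C → L g: L is followed by g, add FIRST(g) \ {ε} = { 'g' }

The FOLLOW sets referred to above (computed the same way, to a fixed point):
  FOLLOW(D) = { $, 'a', 'c', 'g' }

Taking the union: FOLLOW(L) = { $, 'a', 'c', 'g' }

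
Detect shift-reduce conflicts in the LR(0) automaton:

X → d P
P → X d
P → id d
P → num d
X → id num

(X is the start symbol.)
No shift-reduce conflicts

Augment with X' → X and build the canonical LR(0) collection (I0 = CLOSURE({[X' → . X]}), then GOTO on every symbol after a dot until no new states appear). It has 12 states:
  I0: { [X → . d P], [X → . id num], [X' → . X] }  — shift
  I1: { [X' → X .] }  — accept
  I2: { [P → . X d], [P → . id d], [P → . num d], [X → . d P], [X → . id num], [X → d . P] }  — shift
  I3: { [X → id . num] }  — shift
  I4: { [X → id num .] }  — reduce
  I5: { [X → d P .] }  — reduce
  I6: { [P → X . d] }  — shift
  I7: { [P → id . d], [X → id . num] }  — shift
  I8: { [P → num . d] }  — shift
  I9: { [P → num d .] }  — reduce
  I10: { [P → id d .] }  — reduce
  I11: { [P → X d .] }  — reduce

No state contains both a complete item and a shift item.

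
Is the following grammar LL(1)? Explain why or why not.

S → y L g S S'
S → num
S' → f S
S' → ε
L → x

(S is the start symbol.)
A grammar is LL(1) if for each non-terminal N with multiple productions, the predict sets of those productions are pairwise disjoint, where PREDICT(N → α) = (FIRST(α) \ {ε}) ∪ (FOLLOW(N) if α ⇒* ε).

Relevant sets:
  FOLLOW(S') = { $, 'f' }

For S:
  PREDICT(S → y L g S S') = { 'y' }
  PREDICT(S → num) = { 'num' }
For S':
  PREDICT(S' → f S) = { 'f' }
  PREDICT(S' → ε) = { $, 'f' }
L has a single production, so nothing to check there.

Conflict found: Predict set conflict for S': { 'f' }
The grammar is NOT LL(1).

Answer: No. Predict set conflict for S': { 'f' }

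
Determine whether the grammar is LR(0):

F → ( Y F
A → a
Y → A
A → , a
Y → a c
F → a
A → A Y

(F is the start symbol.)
No. Shift-reduce conflict between [Y → A .] and [A → . , a]

A grammar is LR(0) if no state in the canonical LR(0) collection has:
  - both a shift item (dot before a terminal) and a complete item (shift-reduce conflict), or
  - two or more complete items (reduce-reduce conflict; the accept item [F' → F .] counts as a complete item here).

Augment with F' → F and build the canonical LR(0) collection (I0 = CLOSURE({[F' → . F]}), then GOTO on every symbol after a dot until no new states appear). It has 12 states:
  I0: { [F → . ( Y F], [F → . a], [F' → . F] }  — shift
  I1: { [A → . , a], [A → . A Y], [A → . a], [F → ( . Y F], [Y → . A], [Y → . a c] }  — shift
  I2: { [F' → F .] }  — accept
  I3: { [F → a .] }  — reduce
  I4: { [A → , . a] }  — shift
  I5: { [A → . , a], [A → . A Y], [A → . a], [A → A . Y], [Y → . A], [Y → . a c], [Y → A .] }  — shift, reduce
  I6: { [F → ( Y . F], [F → . ( Y F], [F → . a] }  — shift
  I7: { [A → a .], [Y → a . c] }  — shift, reduce
  I8: { [Y → a c .] }  — reduce
  I9: { [F → ( Y F .] }  — reduce
  I10: { [A → A Y .] }  — reduce
  I11: { [A → , a .] }  — reduce

Conflict in state I5:
  Shift-reduce conflict between [Y → A .] and [A → . , a]
So the grammar is NOT LR(0).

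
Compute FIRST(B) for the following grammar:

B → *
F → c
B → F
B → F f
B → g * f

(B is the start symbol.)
To compute FIRST(B), examine every production with B on the left-hand side, reading each right-hand side left to right until a non-nullable symbol is reached.

FIRST sets of the other non-terminals involved (by the same procedure, iterated to a fixed point):
  FIRST(F) = { 'c' }

From B → *:
  - '*' is a terminal: add '*' and stop
From B → F:
  - F is a non-terminal: add FIRST(F) \ {ε} = { 'c' }
    F is not nullable, so stop
From B → F f:
  - F is a non-terminal: add FIRST(F) \ {ε} = { 'c' }
    F is not nullable, so stop
From B → g * f:
  - g is a terminal: add 'g' and stop

Collecting: FIRST(B) = { '*', 'c', 'g' }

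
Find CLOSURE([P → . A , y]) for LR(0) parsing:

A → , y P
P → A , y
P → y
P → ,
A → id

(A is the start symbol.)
{ [A → . , y P], [A → . id], [P → . A , y] }

To compute CLOSURE, for each item [A → α.Bβ] where B is a non-terminal, add [B → .γ] for all productions B → γ; repeat for the newly added items until nothing changes.

Start with: [P → . A , y]
  [P → . A , y] has the dot before A: add [A → . , y P], [A → . id]
No further items can be added.

CLOSURE = { [A → . , y P], [A → . id], [P → . A , y] }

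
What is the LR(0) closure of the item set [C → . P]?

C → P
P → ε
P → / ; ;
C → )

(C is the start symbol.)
To compute CLOSURE, for each item [A → α.Bβ] where B is a non-terminal, add [B → .γ] for all productions B → γ; repeat for the newly added items until nothing changes.

Start with: [C → . P]
  [C → . P] has the dot before P: add [P → .], [P → . / ; ;]
No further items can be added.

CLOSURE = { [C → . P], [P → . / ; ;], [P → .] }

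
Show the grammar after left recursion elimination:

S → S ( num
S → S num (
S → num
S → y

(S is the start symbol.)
S → num S'
S → y S'
S' → ( num S'
S' → num ( S'
S' → ε

S is directly left-recursive. The standard transformation for
  A → A α₁ | ... | A α_m | β₁ | ... | β_n
is
  A  → β₁ A' | ... | β_n A'
  A' → α₁ A' | ... | α_m A' | ε

S → num becomes S → num S'
S → y becomes S → y S'
S → S ( num becomes S' → ( num S'
S → S num ( becomes S' → num ( S'
Add S' → ε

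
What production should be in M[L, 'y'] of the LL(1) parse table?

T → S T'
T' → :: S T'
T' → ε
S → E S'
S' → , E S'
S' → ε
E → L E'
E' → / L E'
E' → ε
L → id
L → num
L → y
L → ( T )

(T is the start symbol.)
To find M[L, 'y'], we find productions for L where 'y' is in the predict set (PREDICT(N → α) = (FIRST(α) \ {ε}) ∪ (FOLLOW(N) if α ⇒* ε)).

L → id: PREDICT = { 'id' }
L → num: PREDICT = { 'num' }
L → y: PREDICT = { 'y' }
  'y' is in predict set, so this production goes in M[L, 'y']
L → ( T ): PREDICT = { '(' }

M[L, 'y'] = L → y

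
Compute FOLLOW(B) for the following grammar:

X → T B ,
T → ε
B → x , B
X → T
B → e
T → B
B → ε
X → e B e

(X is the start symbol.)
To compute FOLLOW(B), find every occurrence of B on a right-hand side N → α B β: add FIRST(β) \ {ε}, and if β is empty or nullable also add FOLLOW(N). Iterate to a fixed point.

In X → T B ,: B is followed by ',', add FIRST(',') \ {ε} = { ',' }
In B → x , B: B is at the end; this adds FOLLOW(B) to itself — nothing new
In T → B: B is at the end, add FOLLOW(T)
In X → e B e: B is followed by e, add FIRST(e) \ {ε} = { 'e' }

The FOLLOW sets referred to above (computed the same way, to a fixed point):
  FOLLOW(T) = { $, ',', 'e', 'x' }

Taking the union: FOLLOW(B) = { $, ',', 'e', 'x' }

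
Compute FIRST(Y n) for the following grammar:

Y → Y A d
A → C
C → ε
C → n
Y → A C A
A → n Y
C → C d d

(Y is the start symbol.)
FIRST sets of the non-terminals involved (from the grammar, by fixed-point iteration):
  FIRST(Y) = { 'd', 'n', ε }

To compute FIRST(Y n), process the symbols left to right:
Symbol Y is a non-terminal. Add FIRST(Y) \ {ε} = { 'd', 'n' }
Y is nullable (ε ∈ FIRST(Y)), continue to the next symbol.
Symbol n is a terminal. Add 'n' and stop.
FIRST(Y n) = { 'd', 'n' }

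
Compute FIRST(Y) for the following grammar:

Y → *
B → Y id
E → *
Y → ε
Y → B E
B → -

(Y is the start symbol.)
FIRST sets of the other non-terminals involved (by the same procedure, iterated to a fixed point):
  FIRST(B) = { '*', '-', 'id' }

From Y → *:
  - '*' is a terminal: add '*' and stop
From Y → ε:
  - ε-production, so ε ∈ FIRST(Y)
From Y → B E:
  - B is a non-terminal: add FIRST(B) \ {ε} = { '*', '-', 'id' }
    B is not nullable, so stop

Collecting: FIRST(Y) = { '*', '-', 'id', ε }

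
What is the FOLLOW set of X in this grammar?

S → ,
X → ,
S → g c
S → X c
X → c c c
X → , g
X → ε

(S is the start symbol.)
In S → X c: X is followed by c, add FIRST(c) \ {ε} = { 'c' }

Taking the union: FOLLOW(X) = { 'c' }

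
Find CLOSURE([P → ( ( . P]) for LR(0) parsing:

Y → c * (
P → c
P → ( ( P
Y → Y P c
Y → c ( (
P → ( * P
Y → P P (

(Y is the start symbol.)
Start with: [P → ( ( . P]
  [P → ( ( . P] has the dot before P: add [P → . c], [P → . ( ( P], [P → . ( * P]
No further items can be added.

CLOSURE = { [P → ( ( . P], [P → . ( ( P], [P → . ( * P], [P → . c] }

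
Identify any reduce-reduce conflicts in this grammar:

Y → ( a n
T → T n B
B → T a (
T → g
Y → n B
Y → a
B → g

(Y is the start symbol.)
A reduce-reduce conflict occurs when an LR(0) state has two complete items [A → α .] and [B → β .] — both call for a reduction, and with no lookahead the parser cannot choose between them.

Augment with Y' → Y and build the canonical LR(0) collection (I0 = CLOSURE({[Y' → . Y]}), then GOTO on every symbol after a dot until no new states appear). It has 14 states:
  I0: { [Y → . ( a n], [Y → . a], [Y → . n B], [Y' → . Y] }  — shift
  I1: { [Y → ( . a n] }  — shift
  I2: { [Y' → Y .] }  — accept
  I3: { [Y → a .] }  — reduce
  I4: { [B → . T a (], [B → . g], [T → . T n B], [T → . g], [Y → n . B] }  — shift
  I5: { [Y → n B .] }  — reduce
  I6: { [B → T . a (], [T → T . n B] }  — shift
  I7: { [B → g .], [T → g .] }  — 2 reduces
  I8: { [B → T a . (] }  — shift
  I9: { [B → . T a (], [B → . g], [T → . T n B], [T → . g], [T → T n . B] }  — shift
  I10: { [T → T n B .] }  — reduce
  I11: { [B → T a ( .] }  — reduce
  I12: { [Y → ( a . n] }  — shift
  I13: { [Y → ( a n .] }  — reduce

I7 contains complete items [B → g .], [T → g .] — reduce-reduce conflict.

Answer: Yes — I7: [B → g .] vs [T → g .]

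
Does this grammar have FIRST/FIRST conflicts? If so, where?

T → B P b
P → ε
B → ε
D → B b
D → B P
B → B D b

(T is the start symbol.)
Yes. D → B b / D → B P on { 'b' }

FIRST sets of the non-terminals at (or reachable through a nullable prefix from) the front of some alternative:
  FIRST(B) = { 'b', ε }
  FIRST(D) = { 'b', ε }
  FIRST(P) = { ε }

Productions for B:
  B → ε: FIRST = { ε }
  B → B D b: FIRST = { 'b' }
Productions for D:
  D → B b: FIRST = { 'b' }
  D → B P: FIRST = { 'b', ε }
T, P have only one production, so no FIRST/FIRST conflict is possible there.

Conflict for D: D → B b and D → B P
  Overlap: { 'b' }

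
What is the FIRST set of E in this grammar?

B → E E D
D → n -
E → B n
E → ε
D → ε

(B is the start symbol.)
To compute FIRST(E), examine every production with E on the left-hand side, reading each right-hand side left to right until a non-nullable symbol is reached.

FIRST sets of the other non-terminals involved (by the same procedure, iterated to a fixed point):
  FIRST(B) = { 'n', ε }

From E → B n:
  - B is a non-terminal: add FIRST(B) \ {ε} = { 'n' }
    B is nullable, so continue to the next symbol
  - n is a terminal: add 'n' and stop
From E → ε:
  - ε-production, so ε ∈ FIRST(E)

Collecting: FIRST(E) = { 'n', ε }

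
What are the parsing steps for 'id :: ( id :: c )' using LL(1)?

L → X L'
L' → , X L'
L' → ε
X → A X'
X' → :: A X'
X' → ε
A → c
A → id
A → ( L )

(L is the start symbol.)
Stack is shown with the top on the left.

Stack                 Input                Action
-------------------------------------------------
L $                   id :: ( id :: c ) $  output L → X L'
X L' $                id :: ( id :: c ) $  output X → A X'
A X' L' $             id :: ( id :: c ) $  output A → id
id X' L' $            id :: ( id :: c ) $  match 'id'
X' L' $               :: ( id :: c ) $     output X' → :: A X'
:: A X' L' $          :: ( id :: c ) $     match '::'
A X' L' $             ( id :: c ) $        output A → ( L )
( L ) X' L' $         ( id :: c ) $        match '('
L ) X' L' $           id :: c ) $          output L → X L'
X L' ) X' L' $        id :: c ) $          output X → A X'
A X' L' ) X' L' $     id :: c ) $          output A → id
id X' L' ) X' L' $    id :: c ) $          match 'id'
X' L' ) X' L' $       :: c ) $             output X' → :: A X'
:: A X' L' ) X' L' $  :: c ) $             match '::'
A X' L' ) X' L' $     c ) $                output A → c
c X' L' ) X' L' $     c ) $                match 'c'
X' L' ) X' L' $       ) $                  output X' → ε
L' ) X' L' $          ) $                  output L' → ε
) X' L' $             ) $                  match ')'
X' L' $               $                    output X' → ε
L' $                  $                    output L' → ε
$                     $                    accept

The string is accepted.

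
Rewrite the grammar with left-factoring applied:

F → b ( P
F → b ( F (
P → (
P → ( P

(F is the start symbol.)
F → b ( F'
F' → P
F' → F (
P → ( P'
P' → ε
P' → P

Left-factoring transforms A → αβ₁ | αβ₂ into A → αA' and A' → β₁ | β₂
(α is the longest common prefix among the alternatives). Repeat until
no nonterminal has two alternatives with a common prefix.

Round 1: F has alternatives sharing prefix 'b ('. Introduce F': F → b ( F'
  Add: F' → P
  Add: F' → F (

Round 2: P has alternatives sharing prefix '('. Introduce P': P → ( P'
  Add: P' → ε
  Add: P' → P

No remaining common prefixes — done.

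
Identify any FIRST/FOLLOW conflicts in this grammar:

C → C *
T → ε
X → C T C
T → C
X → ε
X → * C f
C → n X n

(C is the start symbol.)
Yes. T → C with FOLLOW(T) on { 'n' }; X → C T C with FOLLOW(X) on { 'n' }

Nullable non-terminals: T, X.
FIRST sets used below: FIRST(C) = { 'n' }

T: nullable alternative(s) T → ε; FOLLOW(T) = { 'n' }
  T → ε: FIRST \ {ε} = { } — this is the only nullable alternative, skip
  T → C: FIRST \ {ε} = { 'n' } — overlaps FOLLOW(T) on { 'n' }: CONFLICT

X: nullable alternative(s) X → ε; FOLLOW(X) = { 'n' }
  X → C T C: FIRST \ {ε} = { 'n' } — overlaps FOLLOW(X) on { 'n' }: CONFLICT
  X → ε: FIRST \ {ε} = { } — this is the only nullable alternative, skip
  X → * C f: FIRST \ {ε} = { '*' } — disjoint from FOLLOW(X)

C has no nullable alternative, so no FIRST/FOLLOW check is needed there.

So the grammar has 2 FIRST/FOLLOW conflicts (marked CONFLICT above).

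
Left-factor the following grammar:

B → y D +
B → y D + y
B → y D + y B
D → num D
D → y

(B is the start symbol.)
B → y D + B'
B' → ε
B' → y B''
B'' → ε
B'' → B
D → num D
D → y

Left-factoring transforms A → αβ₁ | αβ₂ into A → αA' and A' → β₁ | β₂
(α is the longest common prefix among the alternatives). Repeat until
no nonterminal has two alternatives with a common prefix.

Round 1: B has alternatives sharing prefix 'y D +'. Introduce B': B → y D + B'
  Add: B' → ε
  Add: B' → y
  Add: B' → y B

Round 2: B' has alternatives sharing prefix 'y'. Introduce B'': B' → y B''
  Add: B'' → ε
  Add: B'' → B

No remaining common prefixes — done.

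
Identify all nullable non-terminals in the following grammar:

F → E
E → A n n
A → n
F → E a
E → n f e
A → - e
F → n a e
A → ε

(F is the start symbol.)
ε-productions: A → ε
So A is immediately nullable.
No further non-terminal can be added: every production for the remaining non-terminals contains a terminal or a non-nullable non-terminal.
Nullable = { 'A' }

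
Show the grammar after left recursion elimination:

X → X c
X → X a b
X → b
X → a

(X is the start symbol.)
X → b X'
X → a X'
X' → c X'
X' → a b X'
X' → ε

X is directly left-recursive. The standard transformation for
  A → A α₁ | ... | A α_m | β₁ | ... | β_n
is
  A  → β₁ A' | ... | β_n A'
  A' → α₁ A' | ... | α_m A' | ε

X → b becomes X → b X'
X → a becomes X → a X'
X → X c becomes X' → c X'
X → X a b becomes X' → a b X'
Add X' → ε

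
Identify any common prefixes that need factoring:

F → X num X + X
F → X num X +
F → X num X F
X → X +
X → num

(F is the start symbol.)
Left-factoring is needed when two productions for the same non-terminal
share a common prefix on the right-hand side.

Productions for F:
  F → X num X + X
  F → X num X +
  F → X num X F
Productions for X:
  X → X +
  X → num

Found common prefix 'X num X' in productions for F

Answer: Yes, F has productions with common prefix 'X num X'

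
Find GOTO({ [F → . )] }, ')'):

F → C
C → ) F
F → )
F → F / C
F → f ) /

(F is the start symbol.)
{ [F → ) .] }

GOTO(I, ')') = CLOSURE({ [A → αX.β] : [A → α.Xβ] ∈ I, X = ')' })

Items with dot before ')', with the dot advanced:
  [F → . )] → [F → ) .]
Closure adds nothing (no advanced item has the dot before a non-terminal).

GOTO = { [F → ) .] }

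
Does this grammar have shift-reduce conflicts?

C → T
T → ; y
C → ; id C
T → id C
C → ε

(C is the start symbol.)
Augment with C' → C and build the canonical LR(0) collection (I0 = CLOSURE({[C' → . C]}), then GOTO on every symbol after a dot until no new states appear). It has 9 states:
  I0: { [C → . ; id C], [C → . T], [C → .], [C' → . C], [T → . ; y], [T → . id C] }  — shift, reduce
  I1: { [C → ; . id C], [T → ; . y] }  — shift
  I2: { [C' → C .] }  — accept
  I3: { [C → T .] }  — reduce
  I4: { [C → . ; id C], [C → . T], [C → .], [T → . ; y], [T → . id C], [T → id . C] }  — shift, reduce
  I5: { [T → id C .] }  — reduce
  I6: { [C → . ; id C], [C → . T], [C → .], [C → ; id . C], [T → . ; y], [T → . id C] }  — shift, reduce
  I7: { [T → ; y .] }  — reduce
  I8: { [C → ; id C .] }  — reduce

I0 contains reduce item [C → .] and shift items [C → . ; id C], [T → . ; y], [T → . id C] — shift-reduce conflict.
I4 contains reduce item [C → .] and shift items [C → . ; id C], [T → . ; y], [T → . id C] — shift-reduce conflict.
I6 contains reduce item [C → .] and shift items [C → . ; id C], [T → . ; y], [T → . id C] — shift-reduce conflict.

Answer: Yes — I0: [C → .] vs [C → . ; id C]; I4: [C → .] vs [C → . ; id C]; I6: [C → .] vs [C → . ; id C]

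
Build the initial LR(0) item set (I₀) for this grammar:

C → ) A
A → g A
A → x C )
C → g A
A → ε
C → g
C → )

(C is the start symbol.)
First, augment the grammar with C' → C
I₀ = CLOSURE({ [C' → . C] }):
  [C' → . C] has the dot before C: add [C → . ) A], [C → . g A], [C → . g], [C → . )]
No further items can be added.

I₀ = { [C → . ) A], [C → . )], [C → . g A], [C → . g], [C' → . C] }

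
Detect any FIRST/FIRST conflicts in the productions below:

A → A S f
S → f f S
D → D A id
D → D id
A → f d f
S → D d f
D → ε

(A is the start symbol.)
Yes. A → A S f / A → f d f on { 'f' }; S → f f S / S → D d f on { 'f' }; D → D A id / D → D id on { 'f', 'id' }

FIRST sets of the non-terminals at (or reachable through a nullable prefix from) the front of some alternative:
  FIRST(A) = { 'f' }
  FIRST(D) = { 'f', 'id', ε }

Productions for A:
  A → A S f: FIRST = { 'f' }
  A → f d f: FIRST = { 'f' }
Productions for S:
  S → f f S: FIRST = { 'f' }
  S → D d f: FIRST = { 'd', 'f', 'id' }
Productions for D:
  D → D A id: FIRST = { 'f', 'id' }
  D → D id: FIRST = { 'f', 'id' }
  D → ε: FIRST = { ε }

Conflict for A: A → A S f and A → f d f
  Overlap: { 'f' }
Conflict for S: S → f f S and S → D d f
  Overlap: { 'f' }
Conflict for D: D → D A id and D → D id
  Overlap: { 'f', 'id' }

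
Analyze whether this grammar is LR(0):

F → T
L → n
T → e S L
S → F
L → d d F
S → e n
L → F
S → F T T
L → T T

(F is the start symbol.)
Augment with F' → F and build the canonical LR(0) collection (I0 = CLOSURE({[F' → . F]}), then GOTO on every symbol after a dot until no new states appear). It has 18 states:
  I0: { [F → . T], [F' → . F], [T → . e S L] }  — shift
  I1: { [F' → F .] }  — accept
  I2: { [F → T .] }  — reduce
  I3: { [F → . T], [S → . F T T], [S → . F], [S → . e n], [T → . e S L], [T → e . S L] }  — shift
  I4: { [S → F . T T], [S → F .], [T → . e S L] }  — shift, reduce
  I5: { [F → . T], [L → . F], [L → . T T], [L → . d d F], [L → . n], [T → . e S L], [T → e S . L] }  — shift
  I6: { [F → . T], [S → . F T T], [S → . F], [S → . e n], [S → e . n], [T → . e S L], [T → e . S L] }  — shift
  I7: { [S → e n .] }  — reduce
  I8: { [L → F .] }  — reduce
  I9: { [T → e S L .] }  — reduce
  I10: { [F → T .], [L → T . T], [T → . e S L] }  — shift, reduce
  I11: { [L → d . d F] }  — shift
  I12: { [L → n .] }  — reduce
  I13: { [F → . T], [L → d d . F], [T → . e S L] }  — shift
  I14: { [L → d d F .] }  — reduce
  I15: { [L → T T .] }  — reduce
  I16: { [S → F T . T], [T → . e S L] }  — shift
  I17: { [S → F T T .] }  — reduce

Conflict in state I4:
  Shift-reduce conflict between [S → F .] and [T → . e S L]
So the grammar is NOT LR(0).

Answer: No. Shift-reduce conflict between [S → F .] and [T → . e S L]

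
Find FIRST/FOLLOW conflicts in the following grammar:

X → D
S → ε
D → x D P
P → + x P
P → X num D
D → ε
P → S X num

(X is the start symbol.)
A FIRST/FOLLOW conflict occurs when a non-terminal N has a nullable alternative N → β (β ⇒* ε) and another alternative N → α with FIRST(α) ∩ FOLLOW(N) ≠ ∅: on such a lookahead the parser cannot decide between expanding α and letting N vanish via β.

Nullable non-terminals: D, S, X.

D: nullable alternative(s) D → ε; FOLLOW(D) = { $, '+', 'num', 'x' }
  D → x D P: FIRST \ {ε} = { 'x' } — overlaps FOLLOW(D) on { 'x' }: CONFLICT
  D → ε: FIRST \ {ε} = { } — this is the only nullable alternative, skip
S has a nullable alternative but only one production, so nothing to check.
X has a nullable alternative but only one production, so nothing to check.

P has no nullable alternative, so no FIRST/FOLLOW check is needed there.

So the grammar has 1 FIRST/FOLLOW conflict (marked CONFLICT above).

Answer: Yes. D → x D P with FOLLOW(D) on { 'x' }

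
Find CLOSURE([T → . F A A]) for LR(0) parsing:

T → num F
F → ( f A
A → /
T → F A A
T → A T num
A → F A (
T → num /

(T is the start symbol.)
Start with: [T → . F A A]
  [T → . F A A] has the dot before F: add [F → . ( f A]
No further items can be added.

CLOSURE = { [F → . ( f A], [T → . F A A] }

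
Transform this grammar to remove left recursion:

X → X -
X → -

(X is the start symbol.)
X is directly left-recursive. The standard transformation for
  A → A α₁ | ... | A α_m | β₁ | ... | β_n
is
  A  → β₁ A' | ... | β_n A'
  A' → α₁ A' | ... | α_m A' | ε

X → - becomes X → - X'
X → X - becomes X' → - X'
Add X' → ε

Resulting grammar:
X → - X'
X' → - X'
X' → ε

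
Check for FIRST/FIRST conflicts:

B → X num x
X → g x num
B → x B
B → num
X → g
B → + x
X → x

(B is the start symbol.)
A FIRST/FIRST conflict occurs when two productions N → α and N → β for the same non-terminal have FIRST(α) ∩ FIRST(β) ≠ ∅ (with ε ∈ FIRST of a nullable right-hand side, so two nullable alternatives also conflict).

FIRST sets of the non-terminals at (or reachable through a nullable prefix from) the front of some alternative:
  FIRST(X) = { 'g', 'x' }

Productions for B:
  B → X num x: FIRST = { 'g', 'x' }
  B → x B: FIRST = { 'x' }
  B → num: FIRST = { 'num' }
  B → + x: FIRST = { '+' }
Productions for X:
  X → g x num: FIRST = { 'g' }
  X → g: FIRST = { 'g' }
  X → x: FIRST = { 'x' }

Conflict for B: B → X num x and B → x B
  Overlap: { 'x' }
Conflict for X: X → g x num and X → g
  Overlap: { 'g' }

Answer: Yes. B → X num x / B → x B on { 'x' }; X → g x num / X → g on { 'g' }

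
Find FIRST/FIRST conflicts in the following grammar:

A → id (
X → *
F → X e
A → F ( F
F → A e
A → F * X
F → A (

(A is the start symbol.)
Yes. A → id '(' / A → F '(' F on { 'id' }; A → id '(' / A → F '*' X on { 'id' }; A → F '(' F / A → F '*' X on { '*', 'id' }; F → X e / F → A e on { '*' }; F → X e / F → A '(' on { '*' }; F → A e / F → A '(' on { '*', 'id' }

A FIRST/FIRST conflict occurs when two productions N → α and N → β for the same non-terminal have FIRST(α) ∩ FIRST(β) ≠ ∅ (with ε ∈ FIRST of a nullable right-hand side, so two nullable alternatives also conflict).

FIRST sets of the non-terminals at (or reachable through a nullable prefix from) the front of some alternative:
  FIRST(F) = { '*', 'id' }
  FIRST(X) = { '*' }
  FIRST(A) = { '*', 'id' }

Productions for A:
  A → id (: FIRST = { 'id' }
  A → F ( F: FIRST = { '*', 'id' }
  A → F * X: FIRST = { '*', 'id' }
Productions for F:
  F → X e: FIRST = { '*' }
  F → A e: FIRST = { '*', 'id' }
  F → A (: FIRST = { '*', 'id' }
X has only one production, so no FIRST/FIRST conflict is possible there.

Conflict for A: A → id ( and A → F ( F
  Overlap: { 'id' }
Conflict for A: A → id ( and A → F * X
  Overlap: { 'id' }
Conflict for A: A → F ( F and A → F * X
  Overlap: { '*', 'id' }
Conflict for F: F → X e and F → A e
  Overlap: { '*' }
Conflict for F: F → X e and F → A (
  Overlap: { '*' }
Conflict for F: F → A e and F → A (
  Overlap: { '*', 'id' }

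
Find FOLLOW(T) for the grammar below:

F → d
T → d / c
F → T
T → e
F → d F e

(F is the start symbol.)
{ $, 'e' }

In F → T: T is at the end, add FOLLOW(F)

The FOLLOW sets referred to above (computed the same way, to a fixed point):
  FOLLOW(F) = { $, 'e' }

Taking the union: FOLLOW(T) = { $, 'e' }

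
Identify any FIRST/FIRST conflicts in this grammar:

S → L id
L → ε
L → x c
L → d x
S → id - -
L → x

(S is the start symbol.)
A FIRST/FIRST conflict occurs when two productions N → α and N → β for the same non-terminal have FIRST(α) ∩ FIRST(β) ≠ ∅ (with ε ∈ FIRST of a nullable right-hand side, so two nullable alternatives also conflict).

FIRST sets of the non-terminals at (or reachable through a nullable prefix from) the front of some alternative:
  FIRST(L) = { 'd', 'x', ε }

Productions for S:
  S → L id: FIRST = { 'd', 'id', 'x' }
  S → id - -: FIRST = { 'id' }
Productions for L:
  L → ε: FIRST = { ε }
  L → x c: FIRST = { 'x' }
  L → d x: FIRST = { 'd' }
  L → x: FIRST = { 'x' }

Conflict for S: S → L id and S → id - -
  Overlap: { 'id' }
Conflict for L: L → x c and L → x
  Overlap: { 'x' }

Answer: Yes. S → L id / S → id '-' '-' on { 'id' }; L → x c / L → x on { 'x' }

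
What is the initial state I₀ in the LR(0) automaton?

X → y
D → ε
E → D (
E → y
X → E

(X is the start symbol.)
First, augment the grammar with X' → X
I₀ = CLOSURE({ [X' → . X] }):
  [X' → . X] has the dot before X: add [X → . y], [X → . E]
  [X → . E] has the dot before E: add [E → . D (], [E → . y]
  [E → . D (] has the dot before D: add [D → .]
No further items can be added.

I₀ = { [D → .], [E → . D (], [E → . y], [X → . E], [X → . y], [X' → . X] }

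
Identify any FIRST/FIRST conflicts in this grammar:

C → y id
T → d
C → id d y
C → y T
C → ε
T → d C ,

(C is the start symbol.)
Yes. C → y id / C → y T on { 'y' }; T → d / T → d C ',' on { 'd' }

Productions for C:
  C → y id: FIRST = { 'y' }
  C → id d y: FIRST = { 'id' }
  C → y T: FIRST = { 'y' }
  C → ε: FIRST = { ε }
Productions for T:
  T → d: FIRST = { 'd' }
  T → d C ,: FIRST = { 'd' }

Conflict for C: C → y id and C → y T
  Overlap: { 'y' }
Conflict for T: T → d and T → d C ,
  Overlap: { 'd' }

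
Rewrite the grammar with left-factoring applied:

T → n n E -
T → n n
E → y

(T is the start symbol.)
T → n n T'
T' → E -
T' → ε
E → y

Left-factoring transforms A → αβ₁ | αβ₂ into A → αA' and A' → β₁ | β₂
(α is the longest common prefix among the alternatives). Repeat until
no nonterminal has two alternatives with a common prefix.

Round 1: T has alternatives sharing prefix 'n n'. Introduce T': T → n n T'
  Add: T' → E -
  Add: T' → ε

No remaining common prefixes — done.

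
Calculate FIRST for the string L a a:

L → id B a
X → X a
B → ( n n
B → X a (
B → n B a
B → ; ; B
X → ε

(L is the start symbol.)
FIRST sets of the non-terminals involved (from the grammar, by fixed-point iteration):
  FIRST(L) = { 'id' }

To compute FIRST(L a a), process the symbols left to right:
Symbol L is a non-terminal. Add FIRST(L) \ {ε} = { 'id' }
L is not nullable (ε ∉ FIRST(L)), so stop here.
FIRST(L a a) = { 'id' }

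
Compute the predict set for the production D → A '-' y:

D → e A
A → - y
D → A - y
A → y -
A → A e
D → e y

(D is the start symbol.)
{ '-', 'y' }

PREDICT(D → A '-' y) = (FIRST(RHS) \ {ε}) ∪ (FOLLOW(D) if ε ∈ FIRST(RHS), i.e. RHS ⇒* ε)
FIRST(A) = { '-', 'y' }
FIRST(A '-' y) = { '-', 'y' }
ε ∉ FIRST(A '-' y), so FOLLOW(D) is not added.
PREDICT(D → A '-' y) = { '-', 'y' }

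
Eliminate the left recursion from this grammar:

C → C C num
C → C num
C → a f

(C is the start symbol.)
C is directly left-recursive. The standard transformation for
  A → A α₁ | ... | A α_m | β₁ | ... | β_n
is
  A  → β₁ A' | ... | β_n A'
  A' → α₁ A' | ... | α_m A' | ε

C → a f becomes C → a f C'
C → C C num becomes C' → C num C'
C → C num becomes C' → num C'
Add C' → ε

Resulting grammar:
C → a f C'
C' → C num C'
C' → num C'
C' → ε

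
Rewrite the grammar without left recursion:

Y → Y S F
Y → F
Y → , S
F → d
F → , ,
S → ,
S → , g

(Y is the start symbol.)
Y → F Y'
Y → , S Y'
Y' → S F Y'
Y' → ε
F → d
F → , ,
S → ,
S → , g

Y is directly left-recursive. The standard transformation for
  A → A α₁ | ... | A α_m | β₁ | ... | β_n
is
  A  → β₁ A' | ... | β_n A'
  A' → α₁ A' | ... | α_m A' | ε

Y → F becomes Y → F Y'
Y → , S becomes Y → , S Y'
Y → Y S F becomes Y' → S F Y'
Add Y' → ε

Productions for other non-terminals are unchanged:
  F → d
  F → , ,
  S → ,
  S → , g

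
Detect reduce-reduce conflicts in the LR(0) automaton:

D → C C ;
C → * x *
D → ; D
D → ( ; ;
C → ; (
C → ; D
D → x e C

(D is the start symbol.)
Yes — I16: [C → ; D .] vs [D → ; D .]

A reduce-reduce conflict occurs when an LR(0) state has two complete items [A → α .] and [B → β .] — both call for a reduction, and with no lookahead the parser cannot choose between them.

Augment with D' → D and build the canonical LR(0) collection (I0 = CLOSURE({[D' → . D]}), then GOTO on every symbol after a dot until no new states appear). It has 19 states:
  I0: { [C → . * x *], [C → . ; (], [C → . ; D], [D → . ( ; ;], [D → . ; D], [D → . C C ;], [D → . x e C], [D' → . D] }  — shift
  I1: { [D → ( . ; ;] }  — shift
  I2: { [C → * . x *] }  — shift
  I3: { [C → . * x *], [C → . ; (], [C → . ; D], [C → ; . (], [C → ; . D], [D → . ( ; ;], [D → . ; D], [D → . C C ;], [D → . x e C], [D → ; . D] }  — shift
  I4: { [C → . * x *], [C → . ; (], [C → . ; D], [D → C . C ;] }  — shift
  I5: { [D' → D .] }  — accept
  I6: { [D → x . e C] }  — shift
  I7: { [C → . * x *], [C → . ; (], [C → . ; D], [D → x e . C] }  — shift
  I8: { [C → . * x *], [C → . ; (], [C → . ; D], [C → ; . (], [C → ; . D], [D → . ( ; ;], [D → . ; D], [D → . C C ;], [D → . x e C] }  — shift
  I9: { [D → x e C .] }  — reduce
  I10: { [C → ; ( .], [D → ( . ; ;] }  — shift, reduce
  I11: { [C → ; D .] }  — reduce
  I12: { [D → ( ; . ;] }  — shift
  I13: { [D → ( ; ; .] }  — reduce
  I14: { [D → C C . ;] }  — shift
  I15: { [D → C C ; .] }  — reduce
  I16: { [C → ; D .], [D → ; D .] }  — 2 reduces
  I17: { [C → * x . *] }  — shift
  I18: { [C → * x * .] }  — reduce

I16 contains complete items [C → ; D .], [D → ; D .] — reduce-reduce conflict.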